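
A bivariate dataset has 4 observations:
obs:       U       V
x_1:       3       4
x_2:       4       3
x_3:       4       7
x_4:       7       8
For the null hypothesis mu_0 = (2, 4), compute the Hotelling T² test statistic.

Step 1 — sample mean vector:
  mean(U) = (3 + 4 + 4 + 7) / 4 = 18/4 = 4.5
  mean(V) = (4 + 3 + 7 + 8) / 4 = 22/4 = 5.5
  x̄ = (4.5, 5.5),  deviation x̄ - mu_0 = (4.5, 5.5) - (2, 4) = (2.5, 1.5).

Step 2 — sample covariance matrix, S[i,j] = (1/(n-1)) · Σ_k (x_{k,i} - mean_i) · (x_{k,j} - mean_j), divisor n-1 = 3:
  S[U,U] = ((-1.5)·(-1.5) + (-0.5)·(-0.5) + (-0.5)·(-0.5) + (2.5)·(2.5)) / 3 = 9/3 = 3
  S[U,V] = ((-1.5)·(-1.5) + (-0.5)·(-2.5) + (-0.5)·(1.5) + (2.5)·(2.5)) / 3 = 9/3 = 3
  S[V,V] = ((-1.5)·(-1.5) + (-2.5)·(-2.5) + (1.5)·(1.5) + (2.5)·(2.5)) / 3 = 17/3 = 5.6667
  S = [[3, 3],
 [3, 5.6667]].

Step 3 — invert S. det(S) = 3·5.6667 - (3)² = 8.
  S^{-1} = (1/det) · [[d, -b], [-b, a]] = [[0.7083, -0.375],
 [-0.375, 0.375]].

Step 4 — quadratic form (x̄ - mu_0)^T · S^{-1} · (x̄ - mu_0):
  S^{-1} · (x̄ - mu_0) = (1.2083, -0.375),
  (x̄ - mu_0)^T · [...] = (2.5)·(1.2083) + (1.5)·(-0.375) = 2.4583.

Step 5 — scale by n: T² = 4 · 2.4583 = 9.8333.

T² ≈ 9.8333


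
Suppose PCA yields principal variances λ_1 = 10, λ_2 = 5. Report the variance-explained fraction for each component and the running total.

Step 1 — total variance = trace(Sigma) = Σ λ_i = 10 + 5 = 15.

Step 2 — fraction explained by component i = λ_i / Σ λ:
  PC1: 10/15 = 0.6667
  PC2: 5/15 = 0.3333

Step 3 — cumulative fraction after k components = (λ_1 + ... + λ_k) / Σ λ:
  k = 1: 10/15 = 0.6667
  k = 2: (10 + 5)/15 = 15/15 = 1

Summary (fraction, with percent):

explained: PC1 0.6667 (66.67%), PC2 0.3333 (33.33%);  cumulative: 0.6667, 1


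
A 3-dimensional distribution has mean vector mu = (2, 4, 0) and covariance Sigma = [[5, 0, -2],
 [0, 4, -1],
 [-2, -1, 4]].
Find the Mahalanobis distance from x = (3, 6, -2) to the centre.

Step 1 — centre the observation: (x - mu) = (1, 2, -2).

Step 2 — invert Sigma (cofactor / det for 3×3, or solve directly):
  Sigma^{-1} = [[0.2542, 0.0339, 0.1356],
 [0.0339, 0.2712, 0.0847],
 [0.1356, 0.0847, 0.339]].

Step 3 — form the quadratic (x - mu)^T · Sigma^{-1} · (x - mu):
  Sigma^{-1} · (x - mu) = (0.0508, 0.4068, -0.3729).
  (x - mu)^T · [Sigma^{-1} · (x - mu)] = (1)·(0.0508) + (2)·(0.4068) + (-2)·(-0.3729) = 1.6102.

Step 4 — take square root: d = √(1.6102) ≈ 1.2689.

d(x, mu) = √(1.6102) ≈ 1.2689


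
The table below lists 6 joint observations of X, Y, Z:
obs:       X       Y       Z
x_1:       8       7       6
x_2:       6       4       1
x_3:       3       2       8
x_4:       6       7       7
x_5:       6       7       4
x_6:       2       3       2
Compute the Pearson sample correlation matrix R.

Step 1 — column means:
  mean(X) = (8 + 6 + 3 + 6 + 6 + 2) / 6 = 31/6 = 5.1667
  mean(Y) = (7 + 4 + 2 + 7 + 7 + 3) / 6 = 30/6 = 5
  mean(Z) = (6 + 1 + 8 + 7 + 4 + 2) / 6 = 28/6 = 4.6667

Step 2 — sample variances and covariances s[i,j] = (1/(n-1)) · Σ_k (x_{k,i} - mean_i) · (x_{k,j} - mean_j), with n-1 = 5:
  s[X,X] = ((2.8333)·(2.8333) + (0.8333)·(0.8333) + (-2.1667)·(-2.1667) + (0.8333)·(0.8333) + (0.8333)·(0.8333) + (-3.1667)·(-3.1667)) / 5 = 24.8333/5 = 4.9667
  s[X,Y] = ((2.8333)·(2) + (0.8333)·(-1) + (-2.1667)·(-3) + (0.8333)·(2) + (0.8333)·(2) + (-3.1667)·(-2)) / 5 = 21/5 = 4.2
  s[X,Z] = ((2.8333)·(1.3333) + (0.8333)·(-3.6667) + (-2.1667)·(3.3333) + (0.8333)·(2.3333) + (0.8333)·(-0.6667) + (-3.1667)·(-2.6667)) / 5 = 3.3333/5 = 0.6667
  s[Y,Y] = ((2)·(2) + (-1)·(-1) + (-3)·(-3) + (2)·(2) + (2)·(2) + (-2)·(-2)) / 5 = 26/5 = 5.2
  s[Y,Z] = ((2)·(1.3333) + (-1)·(-3.6667) + (-3)·(3.3333) + (2)·(2.3333) + (2)·(-0.6667) + (-2)·(-2.6667)) / 5 = 5/5 = 1
  s[Z,Z] = ((1.3333)·(1.3333) + (-3.6667)·(-3.6667) + (3.3333)·(3.3333) + (2.3333)·(2.3333) + (-0.6667)·(-0.6667) + (-2.6667)·(-2.6667)) / 5 = 39.3333/5 = 7.8667
  Sample standard deviations s_i = √(s[i,i]):
  s(X) = √(4.9667) = 2.2286
  s(Y) = √(5.2) = 2.2804
  s(Z) = √(7.8667) = 2.8048

Step 3 — r_{ij} = s_{ij} / (s_i · s_j):
  r[X,X] = 1 (diagonal).
  r[X,Y] = 4.2 / (2.2286 · 2.2804) = 4.2 / 5.082 = 0.8264
  r[X,Z] = 0.6667 / (2.2286 · 2.8048) = 0.6667 / 6.2507 = 0.1067
  r[Y,Y] = 1 (diagonal).
  r[Y,Z] = 1 / (2.2804 · 2.8048) = 1 / 6.3958 = 0.1564
  r[Z,Z] = 1 (diagonal).

R is symmetric with unit diagonal. Assembling:

R = [[1, 0.8264, 0.1067],
 [0.8264, 1, 0.1564],
 [0.1067, 0.1564, 1]]


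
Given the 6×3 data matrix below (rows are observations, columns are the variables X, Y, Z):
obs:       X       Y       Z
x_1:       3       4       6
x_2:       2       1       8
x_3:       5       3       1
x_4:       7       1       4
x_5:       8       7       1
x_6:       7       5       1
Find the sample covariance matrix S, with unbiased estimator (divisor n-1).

Step 1 — column means:
  mean(X) = (3 + 2 + 5 + 7 + 8 + 7) / 6 = 32/6 = 5.3333
  mean(Y) = (4 + 1 + 3 + 1 + 7 + 5) / 6 = 21/6 = 3.5
  mean(Z) = (6 + 8 + 1 + 4 + 1 + 1) / 6 = 21/6 = 3.5

Step 2 — sample covariance S[i,j] = (1/(n-1)) · Σ_k (x_{k,i} - mean_i) · (x_{k,j} - mean_j), with n-1 = 5.
  S[X,X] = ((-2.3333)·(-2.3333) + (-3.3333)·(-3.3333) + (-0.3333)·(-0.3333) + (1.6667)·(1.6667) + (2.6667)·(2.6667) + (1.6667)·(1.6667)) / 5 = 29.3333/5 = 5.8667
  S[X,Y] = ((-2.3333)·(0.5) + (-3.3333)·(-2.5) + (-0.3333)·(-0.5) + (1.6667)·(-2.5) + (2.6667)·(3.5) + (1.6667)·(1.5)) / 5 = 15/5 = 3
  S[X,Z] = ((-2.3333)·(2.5) + (-3.3333)·(4.5) + (-0.3333)·(-2.5) + (1.6667)·(0.5) + (2.6667)·(-2.5) + (1.6667)·(-2.5)) / 5 = -30/5 = -6
  S[Y,Y] = ((0.5)·(0.5) + (-2.5)·(-2.5) + (-0.5)·(-0.5) + (-2.5)·(-2.5) + (3.5)·(3.5) + (1.5)·(1.5)) / 5 = 27.5/5 = 5.5
  S[Y,Z] = ((0.5)·(2.5) + (-2.5)·(4.5) + (-0.5)·(-2.5) + (-2.5)·(0.5) + (3.5)·(-2.5) + (1.5)·(-2.5)) / 5 = -22.5/5 = -4.5
  S[Z,Z] = ((2.5)·(2.5) + (4.5)·(4.5) + (-2.5)·(-2.5) + (0.5)·(0.5) + (-2.5)·(-2.5) + (-2.5)·(-2.5)) / 5 = 45.5/5 = 9.1

S is symmetric (S[j,i] = S[i,j]). Assembling:

S = [[5.8667, 3, -6],
 [3, 5.5, -4.5],
 [-6, -4.5, 9.1]]


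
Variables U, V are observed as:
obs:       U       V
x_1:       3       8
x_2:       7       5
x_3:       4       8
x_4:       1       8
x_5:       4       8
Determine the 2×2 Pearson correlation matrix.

Step 1 — column means:
  mean(U) = (3 + 7 + 4 + 1 + 4) / 5 = 19/5 = 3.8
  mean(V) = (8 + 5 + 8 + 8 + 8) / 5 = 37/5 = 7.4

Step 2 — sample variances and covariances s[i,j] = (1/(n-1)) · Σ_k (x_{k,i} - mean_i) · (x_{k,j} - mean_j), with n-1 = 4:
  s[U,U] = ((-0.8)·(-0.8) + (3.2)·(3.2) + (0.2)·(0.2) + (-2.8)·(-2.8) + (0.2)·(0.2)) / 4 = 18.8/4 = 4.7
  s[U,V] = ((-0.8)·(0.6) + (3.2)·(-2.4) + (0.2)·(0.6) + (-2.8)·(0.6) + (0.2)·(0.6)) / 4 = -9.6/4 = -2.4
  s[V,V] = ((0.6)·(0.6) + (-2.4)·(-2.4) + (0.6)·(0.6) + (0.6)·(0.6) + (0.6)·(0.6)) / 4 = 7.2/4 = 1.8
  Sample standard deviations s_i = √(s[i,i]):
  s(U) = √(4.7) = 2.1679
  s(V) = √(1.8) = 1.3416

Step 3 — r_{ij} = s_{ij} / (s_i · s_j):
  r[U,U] = 1 (diagonal).
  r[U,V] = -2.4 / (2.1679 · 1.3416) = -2.4 / 2.9086 = -0.8251
  r[V,V] = 1 (diagonal).

R is symmetric with unit diagonal. Assembling:

R = [[1, -0.8251],
 [-0.8251, 1]]


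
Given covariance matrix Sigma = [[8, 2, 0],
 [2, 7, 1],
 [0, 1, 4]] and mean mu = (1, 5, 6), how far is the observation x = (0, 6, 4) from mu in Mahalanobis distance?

Step 1 — centre the observation: (x - mu) = (-1, 1, -2).

Step 2 — invert Sigma (cofactor / det for 3×3, or solve directly):
  Sigma^{-1} = [[0.135, -0.04, 0.01],
 [-0.04, 0.16, -0.04],
 [0.01, -0.04, 0.26]].

Step 3 — form the quadratic (x - mu)^T · Sigma^{-1} · (x - mu):
  Sigma^{-1} · (x - mu) = (-0.195, 0.28, -0.57).
  (x - mu)^T · [Sigma^{-1} · (x - mu)] = (-1)·(-0.195) + (1)·(0.28) + (-2)·(-0.57) = 1.615.

Step 4 — take square root: d = √(1.615) ≈ 1.2708.

d(x, mu) = √(1.615) ≈ 1.2708


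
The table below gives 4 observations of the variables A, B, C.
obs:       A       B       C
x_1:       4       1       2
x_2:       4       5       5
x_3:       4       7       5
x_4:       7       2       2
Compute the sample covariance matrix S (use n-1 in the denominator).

Step 1 — column means:
  mean(A) = (4 + 4 + 4 + 7) / 4 = 19/4 = 4.75
  mean(B) = (1 + 5 + 7 + 2) / 4 = 15/4 = 3.75
  mean(C) = (2 + 5 + 5 + 2) / 4 = 14/4 = 3.5

Step 2 — sample covariance S[i,j] = (1/(n-1)) · Σ_k (x_{k,i} - mean_i) · (x_{k,j} - mean_j), with n-1 = 3.
  S[A,A] = ((-0.75)·(-0.75) + (-0.75)·(-0.75) + (-0.75)·(-0.75) + (2.25)·(2.25)) / 3 = 6.75/3 = 2.25
  S[A,B] = ((-0.75)·(-2.75) + (-0.75)·(1.25) + (-0.75)·(3.25) + (2.25)·(-1.75)) / 3 = -5.25/3 = -1.75
  S[A,C] = ((-0.75)·(-1.5) + (-0.75)·(1.5) + (-0.75)·(1.5) + (2.25)·(-1.5)) / 3 = -4.5/3 = -1.5
  S[B,B] = ((-2.75)·(-2.75) + (1.25)·(1.25) + (3.25)·(3.25) + (-1.75)·(-1.75)) / 3 = 22.75/3 = 7.5833
  S[B,C] = ((-2.75)·(-1.5) + (1.25)·(1.5) + (3.25)·(1.5) + (-1.75)·(-1.5)) / 3 = 13.5/3 = 4.5
  S[C,C] = ((-1.5)·(-1.5) + (1.5)·(1.5) + (1.5)·(1.5) + (-1.5)·(-1.5)) / 3 = 9/3 = 3

S is symmetric (S[j,i] = S[i,j]). Assembling:

S = [[2.25, -1.75, -1.5],
 [-1.75, 7.5833, 4.5],
 [-1.5, 4.5, 3]]


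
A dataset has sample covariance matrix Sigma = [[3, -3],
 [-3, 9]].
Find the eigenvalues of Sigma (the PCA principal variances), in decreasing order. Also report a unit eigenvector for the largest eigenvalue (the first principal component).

Step 1 — characteristic polynomial of 2×2 Sigma:
  det(Sigma - λI) = λ² - trace · λ + det = 0.
  trace = 3 + 9 = 12, det = 3·9 - (-3)² = 18.
Step 2 — discriminant:
  Δ = trace² - 4·det = 144 - 72 = 72.
Step 3 — eigenvalues:
  λ = (trace ± √Δ)/2 = (12 ± 8.4853)/2,
  λ_1 = 10.2426,  λ_2 = 1.7574.

Step 4 — unit eigenvector for λ_1: solve (Sigma - λ_1 I)v = 0. First row:
  (3 - 10.2426)·v_x + (-3)·v_y = 0, i.e. (-7.2426)·v_x + (-3)·v_y = 0,
  so v ∝ (b, λ_1 - a) = (-3, 7.2426); multiply by -1 so the first entry is positive: u = (3, -7.2426).
  ||u|| = √((3)² + (-7.2426)²) = √(61.4558) ≈ 7.8394,
  v_1 = u/||u|| ≈ (0.3827, -0.9239) (||v_1|| = 1).

λ_1 = 10.2426,  λ_2 = 1.7574;  v_1 ≈ (0.3827, -0.9239)


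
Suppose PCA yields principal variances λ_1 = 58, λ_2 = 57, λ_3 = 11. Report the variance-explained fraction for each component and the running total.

Step 1 — total variance = trace(Sigma) = Σ λ_i = 58 + 57 + 11 = 126.

Step 2 — fraction explained by component i = λ_i / Σ λ:
  PC1: 58/126 = 0.4603
  PC2: 57/126 = 0.4524
  PC3: 11/126 = 0.0873

Step 3 — cumulative fraction after k components = (λ_1 + ... + λ_k) / Σ λ:
  k = 1: 58/126 = 0.4603
  k = 2: (58 + 57)/126 = 115/126 = 0.9127
  k = 3: (58 + 57 + 11)/126 = 126/126 = 1

Summary (fraction, with percent):

explained: PC1 0.4603 (46.03%), PC2 0.4524 (45.24%), PC3 0.0873 (8.73%);  cumulative: 0.4603, 0.9127, 1


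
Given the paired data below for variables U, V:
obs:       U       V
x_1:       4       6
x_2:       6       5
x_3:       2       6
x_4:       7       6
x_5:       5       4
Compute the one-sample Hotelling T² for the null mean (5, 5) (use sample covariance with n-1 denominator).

Step 1 — sample mean vector:
  mean(U) = (4 + 6 + 2 + 7 + 5) / 5 = 24/5 = 4.8
  mean(V) = (6 + 5 + 6 + 6 + 4) / 5 = 27/5 = 5.4
  x̄ = (4.8, 5.4),  deviation x̄ - mu_0 = (4.8, 5.4) - (5, 5) = (-0.2, 0.4).

Step 2 — sample covariance matrix, S[i,j] = (1/(n-1)) · Σ_k (x_{k,i} - mean_i) · (x_{k,j} - mean_j), divisor n-1 = 4:
  S[U,U] = ((-0.8)·(-0.8) + (1.2)·(1.2) + (-2.8)·(-2.8) + (2.2)·(2.2) + (0.2)·(0.2)) / 4 = 14.8/4 = 3.7
  S[U,V] = ((-0.8)·(0.6) + (1.2)·(-0.4) + (-2.8)·(0.6) + (2.2)·(0.6) + (0.2)·(-1.4)) / 4 = -1.6/4 = -0.4
  S[V,V] = ((0.6)·(0.6) + (-0.4)·(-0.4) + (0.6)·(0.6) + (0.6)·(0.6) + (-1.4)·(-1.4)) / 4 = 3.2/4 = 0.8
  S = [[3.7, -0.4],
 [-0.4, 0.8]].

Step 3 — invert S. det(S) = 3.7·0.8 - (-0.4)² = 2.8.
  S^{-1} = (1/det) · [[d, -b], [-b, a]] = [[0.2857, 0.1429],
 [0.1429, 1.3214]].

Step 4 — quadratic form (x̄ - mu_0)^T · S^{-1} · (x̄ - mu_0):
  S^{-1} · (x̄ - mu_0) = (0, 0.5),
  (x̄ - mu_0)^T · [...] = (-0.2)·(0) + (0.4)·(0.5) = 0.2.

Step 5 — scale by n: T² = 5 · 0.2 = 1.

T² ≈ 1


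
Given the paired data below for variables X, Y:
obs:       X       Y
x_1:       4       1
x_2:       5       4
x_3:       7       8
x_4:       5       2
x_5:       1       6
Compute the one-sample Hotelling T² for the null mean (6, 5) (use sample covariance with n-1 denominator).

Step 1 — sample mean vector:
  mean(X) = (4 + 5 + 7 + 5 + 1) / 5 = 22/5 = 4.4
  mean(Y) = (1 + 4 + 8 + 2 + 6) / 5 = 21/5 = 4.2
  x̄ = (4.4, 4.2),  deviation x̄ - mu_0 = (4.4, 4.2) - (6, 5) = (-1.6, -0.8).

Step 2 — sample covariance matrix, S[i,j] = (1/(n-1)) · Σ_k (x_{k,i} - mean_i) · (x_{k,j} - mean_j), divisor n-1 = 4:
  S[X,X] = ((-0.4)·(-0.4) + (0.6)·(0.6) + (2.6)·(2.6) + (0.6)·(0.6) + (-3.4)·(-3.4)) / 4 = 19.2/4 = 4.8
  S[X,Y] = ((-0.4)·(-3.2) + (0.6)·(-0.2) + (2.6)·(3.8) + (0.6)·(-2.2) + (-3.4)·(1.8)) / 4 = 3.6/4 = 0.9
  S[Y,Y] = ((-3.2)·(-3.2) + (-0.2)·(-0.2) + (3.8)·(3.8) + (-2.2)·(-2.2) + (1.8)·(1.8)) / 4 = 32.8/4 = 8.2
  S = [[4.8, 0.9],
 [0.9, 8.2]].

Step 3 — invert S. det(S) = 4.8·8.2 - (0.9)² = 38.55.
  S^{-1} = (1/det) · [[d, -b], [-b, a]] = [[0.2127, -0.0233],
 [-0.0233, 0.1245]].

Step 4 — quadratic form (x̄ - mu_0)^T · S^{-1} · (x̄ - mu_0):
  S^{-1} · (x̄ - mu_0) = (-0.3217, -0.0623),
  (x̄ - mu_0)^T · [...] = (-1.6)·(-0.3217) + (-0.8)·(-0.0623) = 0.5645.

Step 5 — scale by n: T² = 5 · 0.5645 = 2.8223.

T² ≈ 2.8223


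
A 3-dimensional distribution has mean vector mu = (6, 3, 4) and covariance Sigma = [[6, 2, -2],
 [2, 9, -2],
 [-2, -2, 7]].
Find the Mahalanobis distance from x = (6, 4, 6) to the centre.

Step 1 — centre the observation: (x - mu) = (0, 1, 2).

Step 2 — invert Sigma (cofactor / det for 3×3, or solve directly):
  Sigma^{-1} = [[0.1928, -0.0327, 0.0458],
 [-0.0327, 0.1242, 0.0261],
 [0.0458, 0.0261, 0.1634]].

Step 3 — form the quadratic (x - mu)^T · Sigma^{-1} · (x - mu):
  Sigma^{-1} · (x - mu) = (0.0588, 0.1765, 0.3529).
  (x - mu)^T · [Sigma^{-1} · (x - mu)] = (0)·(0.0588) + (1)·(0.1765) + (2)·(0.3529) = 0.8824.

Step 4 — take square root: d = √(0.8824) ≈ 0.9393.

d(x, mu) = √(0.8824) ≈ 0.9393


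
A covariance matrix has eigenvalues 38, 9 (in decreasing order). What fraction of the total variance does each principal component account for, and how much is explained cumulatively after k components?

Step 1 — total variance = trace(Sigma) = Σ λ_i = 38 + 9 = 47.

Step 2 — fraction explained by component i = λ_i / Σ λ:
  PC1: 38/47 = 0.8085
  PC2: 9/47 = 0.1915

Step 3 — cumulative fraction after k components = (λ_1 + ... + λ_k) / Σ λ:
  k = 1: 38/47 = 0.8085
  k = 2: (38 + 9)/47 = 47/47 = 1

Summary (fraction, with percent):

explained: PC1 0.8085 (80.85%), PC2 0.1915 (19.15%);  cumulative: 0.8085, 1


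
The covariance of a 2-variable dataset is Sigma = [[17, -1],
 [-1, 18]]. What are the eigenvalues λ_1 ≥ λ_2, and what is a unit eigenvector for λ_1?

Step 1 — characteristic polynomial of 2×2 Sigma:
  det(Sigma - λI) = λ² - trace · λ + det = 0.
  trace = 17 + 18 = 35, det = 17·18 - (-1)² = 305.
Step 2 — discriminant:
  Δ = trace² - 4·det = 1225 - 1220 = 5.
Step 3 — eigenvalues:
  λ = (trace ± √Δ)/2 = (35 ± 2.2361)/2,
  λ_1 = 18.618,  λ_2 = 16.382.

Step 4 — unit eigenvector for λ_1: solve (Sigma - λ_1 I)v = 0. First row:
  (17 - 18.618)·v_x + (-1)·v_y = 0, i.e. (-1.618)·v_x + (-1)·v_y = 0,
  so v ∝ (b, λ_1 - a) = (-1, 1.618); multiply by -1 so the first entry is positive: u = (1, -1.618).
  ||u|| = √((1)² + (-1.618)²) = √(3.618) ≈ 1.9021,
  v_1 = u/||u|| ≈ (0.5257, -0.8507) (||v_1|| = 1).

λ_1 = 18.618,  λ_2 = 16.382;  v_1 ≈ (0.5257, -0.8507)


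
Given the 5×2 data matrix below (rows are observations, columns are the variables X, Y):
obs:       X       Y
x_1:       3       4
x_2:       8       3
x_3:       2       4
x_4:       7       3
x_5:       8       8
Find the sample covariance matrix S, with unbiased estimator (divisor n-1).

Step 1 — column means:
  mean(X) = (3 + 8 + 2 + 7 + 8) / 5 = 28/5 = 5.6
  mean(Y) = (4 + 3 + 4 + 3 + 8) / 5 = 22/5 = 4.4

Step 2 — sample covariance S[i,j] = (1/(n-1)) · Σ_k (x_{k,i} - mean_i) · (x_{k,j} - mean_j), with n-1 = 4.
  S[X,X] = ((-2.6)·(-2.6) + (2.4)·(2.4) + (-3.6)·(-3.6) + (1.4)·(1.4) + (2.4)·(2.4)) / 4 = 33.2/4 = 8.3
  S[X,Y] = ((-2.6)·(-0.4) + (2.4)·(-1.4) + (-3.6)·(-0.4) + (1.4)·(-1.4) + (2.4)·(3.6)) / 4 = 5.8/4 = 1.45
  S[Y,Y] = ((-0.4)·(-0.4) + (-1.4)·(-1.4) + (-0.4)·(-0.4) + (-1.4)·(-1.4) + (3.6)·(3.6)) / 4 = 17.2/4 = 4.3

S is symmetric (S[j,i] = S[i,j]). Assembling:

S = [[8.3, 1.45],
 [1.45, 4.3]]


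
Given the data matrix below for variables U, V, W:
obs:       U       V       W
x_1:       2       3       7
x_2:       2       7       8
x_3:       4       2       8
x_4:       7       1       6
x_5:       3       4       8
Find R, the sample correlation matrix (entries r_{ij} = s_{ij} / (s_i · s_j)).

Step 1 — column means:
  mean(U) = (2 + 2 + 4 + 7 + 3) / 5 = 18/5 = 3.6
  mean(V) = (3 + 7 + 2 + 1 + 4) / 5 = 17/5 = 3.4
  mean(W) = (7 + 8 + 8 + 6 + 8) / 5 = 37/5 = 7.4

Step 2 — sample variances and covariances s[i,j] = (1/(n-1)) · Σ_k (x_{k,i} - mean_i) · (x_{k,j} - mean_j), with n-1 = 4:
  s[U,U] = ((-1.6)·(-1.6) + (-1.6)·(-1.6) + (0.4)·(0.4) + (3.4)·(3.4) + (-0.6)·(-0.6)) / 4 = 17.2/4 = 4.3
  s[U,V] = ((-1.6)·(-0.4) + (-1.6)·(3.6) + (0.4)·(-1.4) + (3.4)·(-2.4) + (-0.6)·(0.6)) / 4 = -14.2/4 = -3.55
  s[U,W] = ((-1.6)·(-0.4) + (-1.6)·(0.6) + (0.4)·(0.6) + (3.4)·(-1.4) + (-0.6)·(0.6)) / 4 = -5.2/4 = -1.3
  s[V,V] = ((-0.4)·(-0.4) + (3.6)·(3.6) + (-1.4)·(-1.4) + (-2.4)·(-2.4) + (0.6)·(0.6)) / 4 = 21.2/4 = 5.3
  s[V,W] = ((-0.4)·(-0.4) + (3.6)·(0.6) + (-1.4)·(0.6) + (-2.4)·(-1.4) + (0.6)·(0.6)) / 4 = 5.2/4 = 1.3
  s[W,W] = ((-0.4)·(-0.4) + (0.6)·(0.6) + (0.6)·(0.6) + (-1.4)·(-1.4) + (0.6)·(0.6)) / 4 = 3.2/4 = 0.8
  Sample standard deviations s_i = √(s[i,i]):
  s(U) = √(4.3) = 2.0736
  s(V) = √(5.3) = 2.3022
  s(W) = √(0.8) = 0.8944

Step 3 — r_{ij} = s_{ij} / (s_i · s_j):
  r[U,U] = 1 (diagonal).
  r[U,V] = -3.55 / (2.0736 · 2.3022) = -3.55 / 4.7739 = -0.7436
  r[U,W] = -1.3 / (2.0736 · 0.8944) = -1.3 / 1.8547 = -0.7009
  r[V,V] = 1 (diagonal).
  r[V,W] = 1.3 / (2.3022 · 0.8944) = 1.3 / 2.0591 = 0.6313
  r[W,W] = 1 (diagonal).

R is symmetric with unit diagonal. Assembling:

R = [[1, -0.7436, -0.7009],
 [-0.7436, 1, 0.6313],
 [-0.7009, 0.6313, 1]]


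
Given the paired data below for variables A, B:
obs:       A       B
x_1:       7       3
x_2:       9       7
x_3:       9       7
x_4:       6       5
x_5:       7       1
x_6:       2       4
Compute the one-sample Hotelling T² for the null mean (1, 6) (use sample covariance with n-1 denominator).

Step 1 — sample mean vector:
  mean(A) = (7 + 9 + 9 + 6 + 7 + 2) / 6 = 40/6 = 6.6667
  mean(B) = (3 + 7 + 7 + 5 + 1 + 4) / 6 = 27/6 = 4.5
  x̄ = (6.6667, 4.5),  deviation x̄ - mu_0 = (6.6667, 4.5) - (1, 6) = (5.6667, -1.5).

Step 2 — sample covariance matrix, S[i,j] = (1/(n-1)) · Σ_k (x_{k,i} - mean_i) · (x_{k,j} - mean_j), divisor n-1 = 5:
  S[A,A] = ((0.3333)·(0.3333) + (2.3333)·(2.3333) + (2.3333)·(2.3333) + (-0.6667)·(-0.6667) + (0.3333)·(0.3333) + (-4.6667)·(-4.6667)) / 5 = 33.3333/5 = 6.6667
  S[A,B] = ((0.3333)·(-1.5) + (2.3333)·(2.5) + (2.3333)·(2.5) + (-0.6667)·(0.5) + (0.3333)·(-3.5) + (-4.6667)·(-0.5)) / 5 = 12/5 = 2.4
  S[B,B] = ((-1.5)·(-1.5) + (2.5)·(2.5) + (2.5)·(2.5) + (0.5)·(0.5) + (-3.5)·(-3.5) + (-0.5)·(-0.5)) / 5 = 27.5/5 = 5.5
  S = [[6.6667, 2.4],
 [2.4, 5.5]].

Step 3 — invert S. det(S) = 6.6667·5.5 - (2.4)² = 30.9067.
  S^{-1} = (1/det) · [[d, -b], [-b, a]] = [[0.178, -0.0777],
 [-0.0777, 0.2157]].

Step 4 — quadratic form (x̄ - mu_0)^T · S^{-1} · (x̄ - mu_0):
  S^{-1} · (x̄ - mu_0) = (1.1249, -0.7636),
  (x̄ - mu_0)^T · [...] = (5.6667)·(1.1249) + (-1.5)·(-0.7636) = 7.5198.

Step 5 — scale by n: T² = 6 · 7.5198 = 45.1186.

T² ≈ 45.1186


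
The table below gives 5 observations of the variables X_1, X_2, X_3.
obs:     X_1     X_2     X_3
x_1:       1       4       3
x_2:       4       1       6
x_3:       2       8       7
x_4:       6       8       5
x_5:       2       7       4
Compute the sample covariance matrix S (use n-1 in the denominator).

Step 1 — column means:
  mean(X_1) = (1 + 4 + 2 + 6 + 2) / 5 = 15/5 = 3
  mean(X_2) = (4 + 1 + 8 + 8 + 7) / 5 = 28/5 = 5.6
  mean(X_3) = (3 + 6 + 7 + 5 + 4) / 5 = 25/5 = 5

Step 2 — sample covariance S[i,j] = (1/(n-1)) · Σ_k (x_{k,i} - mean_i) · (x_{k,j} - mean_j), with n-1 = 4.
  S[X_1,X_1] = ((-2)·(-2) + (1)·(1) + (-1)·(-1) + (3)·(3) + (-1)·(-1)) / 4 = 16/4 = 4
  S[X_1,X_2] = ((-2)·(-1.6) + (1)·(-4.6) + (-1)·(2.4) + (3)·(2.4) + (-1)·(1.4)) / 4 = 2/4 = 0.5
  S[X_1,X_3] = ((-2)·(-2) + (1)·(1) + (-1)·(2) + (3)·(0) + (-1)·(-1)) / 4 = 4/4 = 1
  S[X_2,X_2] = ((-1.6)·(-1.6) + (-4.6)·(-4.6) + (2.4)·(2.4) + (2.4)·(2.4) + (1.4)·(1.4)) / 4 = 37.2/4 = 9.3
  S[X_2,X_3] = ((-1.6)·(-2) + (-4.6)·(1) + (2.4)·(2) + (2.4)·(0) + (1.4)·(-1)) / 4 = 2/4 = 0.5
  S[X_3,X_3] = ((-2)·(-2) + (1)·(1) + (2)·(2) + (0)·(0) + (-1)·(-1)) / 4 = 10/4 = 2.5

S is symmetric (S[j,i] = S[i,j]). Assembling:

S = [[4, 0.5, 1],
 [0.5, 9.3, 0.5],
 [1, 0.5, 2.5]]


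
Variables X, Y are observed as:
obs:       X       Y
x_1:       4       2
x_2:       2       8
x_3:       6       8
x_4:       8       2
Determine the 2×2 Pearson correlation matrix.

Step 1 — column means:
  mean(X) = (4 + 2 + 6 + 8) / 4 = 20/4 = 5
  mean(Y) = (2 + 8 + 8 + 2) / 4 = 20/4 = 5

Step 2 — sample variances and covariances s[i,j] = (1/(n-1)) · Σ_k (x_{k,i} - mean_i) · (x_{k,j} - mean_j), with n-1 = 3:
  s[X,X] = ((-1)·(-1) + (-3)·(-3) + (1)·(1) + (3)·(3)) / 3 = 20/3 = 6.6667
  s[X,Y] = ((-1)·(-3) + (-3)·(3) + (1)·(3) + (3)·(-3)) / 3 = -12/3 = -4
  s[Y,Y] = ((-3)·(-3) + (3)·(3) + (3)·(3) + (-3)·(-3)) / 3 = 36/3 = 12
  Sample standard deviations s_i = √(s[i,i]):
  s(X) = √(6.6667) = 2.582
  s(Y) = √(12) = 3.4641

Step 3 — r_{ij} = s_{ij} / (s_i · s_j):
  r[X,X] = 1 (diagonal).
  r[X,Y] = -4 / (2.582 · 3.4641) = -4 / 8.9443 = -0.4472
  r[Y,Y] = 1 (diagonal).

R is symmetric with unit diagonal. Assembling:

R = [[1, -0.4472],
 [-0.4472, 1]]


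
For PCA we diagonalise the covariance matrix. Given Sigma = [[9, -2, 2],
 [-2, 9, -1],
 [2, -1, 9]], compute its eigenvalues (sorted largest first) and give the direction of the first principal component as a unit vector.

Step 1 — characteristic polynomial p(λ) = det(λI - Sigma) = λ³ - tr·λ² + c_1·λ - det, where tr = trace, c_1 = sum of the principal 2×2 minors, det = det(Sigma):
  tr = 9 + 9 + 9 = 27,
  c_1 = (9·9 - (-2)²) + (9·9 - (2)²) + (9·9 - (-1)²) = 77 + 77 + 80 = 234,
  det = 9·(9·9 - (-1)²) - (-2)·((-2)·9 - (-1)·(2)) + (2)·((-2)·(-1) - 9·(2)) = 9·(80) - (-2)·(-16) + (2)·(-16) = 656.
  So p(λ) = λ³ - 27λ² + 234λ - 656.
Step 2 — look for an integer root (rational root theorem: any rational root is an integer divisor of 656). Testing λ = 8:
  p(8) = 512 - 1728 + 1872 - 656 = 0  ✓
  Dividing out (λ - 8): p(λ) = (λ - 8)(λ² - 19λ + 82).
Step 3 — remaining eigenvalues from the quadratic λ² - 19λ + 82 = 0:
  Δ = 19² - 4·82 = 361 - 328 = 33,  λ = (19 ± √33)/2 = (19 ± 5.7446)/2 ≈ 12.3723 or 6.6277.
  Sorted: λ_1 = 12.3723,  λ_2 = 8,  λ_3 = 6.6277  (check: sum = 27 = tr ✓).

Step 4 — unit eigenvector for λ_1 ≈ 12.3723: v spans the null space of (Sigma - λ_1 I), whose rows are
  r_1 = (-3.3723, -2, 2),  r_2 = (-2, -3.3723, -1),  r_3 = (2, -1, -3.3723).
  v is orthogonal to every row, so take v ∝ r_1 × r_2 = ((-2)·(-1) - (2)·(-3.3723), (2)·(-2) - (-3.3723)·(-1), (-3.3723)·(-3.3723) - (-2)·(-2)) ≈ (8.7446, -7.3723, 7.3723).
  Let u = (8.7446, -7.3723, 7.3723).
  ||u|| = √((8.7446)² + (-7.3723)² + (7.3723)²) = √(185.1684) ≈ 13.6077,  v_1 = u/||u|| ≈ (0.6426, -0.5418, 0.5418) (||v_1|| = 1).

λ_1 = 12.3723,  λ_2 = 8,  λ_3 = 6.6277;  v_1 ≈ (0.6426, -0.5418, 0.5418)


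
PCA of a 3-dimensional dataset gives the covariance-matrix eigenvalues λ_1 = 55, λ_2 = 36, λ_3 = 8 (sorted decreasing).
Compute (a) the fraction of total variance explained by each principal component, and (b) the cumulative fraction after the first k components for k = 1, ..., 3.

Step 1 — total variance = trace(Sigma) = Σ λ_i = 55 + 36 + 8 = 99.

Step 2 — fraction explained by component i = λ_i / Σ λ:
  PC1: 55/99 = 0.5556
  PC2: 36/99 = 0.3636
  PC3: 8/99 = 0.0808

Step 3 — cumulative fraction after k components = (λ_1 + ... + λ_k) / Σ λ:
  k = 1: 55/99 = 0.5556
  k = 2: (55 + 36)/99 = 91/99 = 0.9192
  k = 3: (55 + 36 + 8)/99 = 99/99 = 1

Summary (fraction, with percent):

explained: PC1 0.5556 (55.56%), PC2 0.3636 (36.36%), PC3 0.0808 (8.08%);  cumulative: 0.5556, 0.9192, 1


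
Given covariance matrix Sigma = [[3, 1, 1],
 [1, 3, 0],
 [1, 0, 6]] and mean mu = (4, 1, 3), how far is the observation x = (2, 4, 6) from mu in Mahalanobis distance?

Step 1 — centre the observation: (x - mu) = (-2, 3, 3).

Step 2 — invert Sigma (cofactor / det for 3×3, or solve directly):
  Sigma^{-1} = [[0.4, -0.1333, -0.0667],
 [-0.1333, 0.3778, 0.0222],
 [-0.0667, 0.0222, 0.1778]].

Step 3 — form the quadratic (x - mu)^T · Sigma^{-1} · (x - mu):
  Sigma^{-1} · (x - mu) = (-1.4, 1.4667, 0.7333).
  (x - mu)^T · [Sigma^{-1} · (x - mu)] = (-2)·(-1.4) + (3)·(1.4667) + (3)·(0.7333) = 9.4.

Step 4 — take square root: d = √(9.4) ≈ 3.0659.

d(x, mu) = √(9.4) ≈ 3.0659


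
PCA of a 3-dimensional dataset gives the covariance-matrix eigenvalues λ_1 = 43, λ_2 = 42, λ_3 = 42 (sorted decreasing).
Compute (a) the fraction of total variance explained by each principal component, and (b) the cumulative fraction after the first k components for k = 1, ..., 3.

Step 1 — total variance = trace(Sigma) = Σ λ_i = 43 + 42 + 42 = 127.

Step 2 — fraction explained by component i = λ_i / Σ λ:
  PC1: 43/127 = 0.3386
  PC2: 42/127 = 0.3307
  PC3: 42/127 = 0.3307

Step 3 — cumulative fraction after k components = (λ_1 + ... + λ_k) / Σ λ:
  k = 1: 43/127 = 0.3386
  k = 2: (43 + 42)/127 = 85/127 = 0.6693
  k = 3: (43 + 42 + 42)/127 = 127/127 = 1

Summary (fraction, with percent):

explained: PC1 0.3386 (33.86%), PC2 0.3307 (33.07%), PC3 0.3307 (33.07%);  cumulative: 0.3386, 0.6693, 1


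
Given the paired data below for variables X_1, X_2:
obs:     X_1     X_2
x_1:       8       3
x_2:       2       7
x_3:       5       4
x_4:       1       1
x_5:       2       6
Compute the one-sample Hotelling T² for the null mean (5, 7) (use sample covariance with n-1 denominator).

Step 1 — sample mean vector:
  mean(X_1) = (8 + 2 + 5 + 1 + 2) / 5 = 18/5 = 3.6
  mean(X_2) = (3 + 7 + 4 + 1 + 6) / 5 = 21/5 = 4.2
  x̄ = (3.6, 4.2),  deviation x̄ - mu_0 = (3.6, 4.2) - (5, 7) = (-1.4, -2.8).

Step 2 — sample covariance matrix, S[i,j] = (1/(n-1)) · Σ_k (x_{k,i} - mean_i) · (x_{k,j} - mean_j), divisor n-1 = 4:
  S[X_1,X_1] = ((4.4)·(4.4) + (-1.6)·(-1.6) + (1.4)·(1.4) + (-2.6)·(-2.6) + (-1.6)·(-1.6)) / 4 = 33.2/4 = 8.3
  S[X_1,X_2] = ((4.4)·(-1.2) + (-1.6)·(2.8) + (1.4)·(-0.2) + (-2.6)·(-3.2) + (-1.6)·(1.8)) / 4 = -4.6/4 = -1.15
  S[X_2,X_2] = ((-1.2)·(-1.2) + (2.8)·(2.8) + (-0.2)·(-0.2) + (-3.2)·(-3.2) + (1.8)·(1.8)) / 4 = 22.8/4 = 5.7
  S = [[8.3, -1.15],
 [-1.15, 5.7]].

Step 3 — invert S. det(S) = 8.3·5.7 - (-1.15)² = 45.9875.
  S^{-1} = (1/det) · [[d, -b], [-b, a]] = [[0.1239, 0.025],
 [0.025, 0.1805]].

Step 4 — quadratic form (x̄ - mu_0)^T · S^{-1} · (x̄ - mu_0):
  S^{-1} · (x̄ - mu_0) = (-0.2435, -0.5404),
  (x̄ - mu_0)^T · [...] = (-1.4)·(-0.2435) + (-2.8)·(-0.5404) = 1.854.

Step 5 — scale by n: T² = 5 · 1.854 = 9.2699.

T² ≈ 9.2699


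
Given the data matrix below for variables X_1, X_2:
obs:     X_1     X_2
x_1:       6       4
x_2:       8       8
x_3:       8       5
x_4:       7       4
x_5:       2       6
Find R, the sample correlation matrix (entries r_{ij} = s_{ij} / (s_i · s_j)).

Step 1 — column means:
  mean(X_1) = (6 + 8 + 8 + 7 + 2) / 5 = 31/5 = 6.2
  mean(X_2) = (4 + 8 + 5 + 4 + 6) / 5 = 27/5 = 5.4

Step 2 — sample variances and covariances s[i,j] = (1/(n-1)) · Σ_k (x_{k,i} - mean_i) · (x_{k,j} - mean_j), with n-1 = 4:
  s[X_1,X_1] = ((-0.2)·(-0.2) + (1.8)·(1.8) + (1.8)·(1.8) + (0.8)·(0.8) + (-4.2)·(-4.2)) / 4 = 24.8/4 = 6.2
  s[X_1,X_2] = ((-0.2)·(-1.4) + (1.8)·(2.6) + (1.8)·(-0.4) + (0.8)·(-1.4) + (-4.2)·(0.6)) / 4 = 0.6/4 = 0.15
  s[X_2,X_2] = ((-1.4)·(-1.4) + (2.6)·(2.6) + (-0.4)·(-0.4) + (-1.4)·(-1.4) + (0.6)·(0.6)) / 4 = 11.2/4 = 2.8
  Sample standard deviations s_i = √(s[i,i]):
  s(X_1) = √(6.2) = 2.49
  s(X_2) = √(2.8) = 1.6733

Step 3 — r_{ij} = s_{ij} / (s_i · s_j):
  r[X_1,X_1] = 1 (diagonal).
  r[X_1,X_2] = 0.15 / (2.49 · 1.6733) = 0.15 / 4.1665 = 0.036
  r[X_2,X_2] = 1 (diagonal).

R is symmetric with unit diagonal. Assembling:

R = [[1, 0.036],
 [0.036, 1]]


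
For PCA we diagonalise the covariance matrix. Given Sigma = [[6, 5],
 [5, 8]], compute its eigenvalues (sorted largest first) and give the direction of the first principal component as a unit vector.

Step 1 — characteristic polynomial of 2×2 Sigma:
  det(Sigma - λI) = λ² - trace · λ + det = 0.
  trace = 6 + 8 = 14, det = 6·8 - (5)² = 23.
Step 2 — discriminant:
  Δ = trace² - 4·det = 196 - 92 = 104.
Step 3 — eigenvalues:
  λ = (trace ± √Δ)/2 = (14 ± 10.198)/2,
  λ_1 = 12.099,  λ_2 = 1.901.

Step 4 — unit eigenvector for λ_1: solve (Sigma - λ_1 I)v = 0. First row:
  (6 - 12.099)·v_x + (5)·v_y = 0, i.e. (-6.099)·v_x + (5)·v_y = 0,
  so v ∝ (b, λ_1 - a) = (5, 6.099) = u.
  ||u|| = √((5)² + (6.099)²) = √(62.198) ≈ 7.8866,
  v_1 = u/||u|| ≈ (0.634, 0.7733) (||v_1|| = 1).

λ_1 = 12.099,  λ_2 = 1.901;  v_1 ≈ (0.634, 0.7733)


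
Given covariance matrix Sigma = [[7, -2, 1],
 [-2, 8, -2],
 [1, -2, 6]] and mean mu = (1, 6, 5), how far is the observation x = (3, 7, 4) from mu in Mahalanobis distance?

Step 1 — centre the observation: (x - mu) = (2, 1, -1).

Step 2 — invert Sigma (cofactor / det for 3×3, or solve directly):
  Sigma^{-1} = [[0.1549, 0.0352, -0.0141],
 [0.0352, 0.1444, 0.0423],
 [-0.0141, 0.0423, 0.1831]].

Step 3 — form the quadratic (x - mu)^T · Sigma^{-1} · (x - mu):
  Sigma^{-1} · (x - mu) = (0.3592, 0.1725, -0.169).
  (x - mu)^T · [Sigma^{-1} · (x - mu)] = (2)·(0.3592) + (1)·(0.1725) + (-1)·(-0.169) = 1.0599.

Step 4 — take square root: d = √(1.0599) ≈ 1.0295.

d(x, mu) = √(1.0599) ≈ 1.0295


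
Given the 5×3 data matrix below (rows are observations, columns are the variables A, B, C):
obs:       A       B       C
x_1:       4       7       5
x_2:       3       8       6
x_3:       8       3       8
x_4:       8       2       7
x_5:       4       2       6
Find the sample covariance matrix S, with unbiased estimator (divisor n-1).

Step 1 — column means:
  mean(A) = (4 + 3 + 8 + 8 + 4) / 5 = 27/5 = 5.4
  mean(B) = (7 + 8 + 3 + 2 + 2) / 5 = 22/5 = 4.4
  mean(C) = (5 + 6 + 8 + 7 + 6) / 5 = 32/5 = 6.4

Step 2 — sample covariance S[i,j] = (1/(n-1)) · Σ_k (x_{k,i} - mean_i) · (x_{k,j} - mean_j), with n-1 = 4.
  S[A,A] = ((-1.4)·(-1.4) + (-2.4)·(-2.4) + (2.6)·(2.6) + (2.6)·(2.6) + (-1.4)·(-1.4)) / 4 = 23.2/4 = 5.8
  S[A,B] = ((-1.4)·(2.6) + (-2.4)·(3.6) + (2.6)·(-1.4) + (2.6)·(-2.4) + (-1.4)·(-2.4)) / 4 = -18.8/4 = -4.7
  S[A,C] = ((-1.4)·(-1.4) + (-2.4)·(-0.4) + (2.6)·(1.6) + (2.6)·(0.6) + (-1.4)·(-0.4)) / 4 = 9.2/4 = 2.3
  S[B,B] = ((2.6)·(2.6) + (3.6)·(3.6) + (-1.4)·(-1.4) + (-2.4)·(-2.4) + (-2.4)·(-2.4)) / 4 = 33.2/4 = 8.3
  S[B,C] = ((2.6)·(-1.4) + (3.6)·(-0.4) + (-1.4)·(1.6) + (-2.4)·(0.6) + (-2.4)·(-0.4)) / 4 = -7.8/4 = -1.95
  S[C,C] = ((-1.4)·(-1.4) + (-0.4)·(-0.4) + (1.6)·(1.6) + (0.6)·(0.6) + (-0.4)·(-0.4)) / 4 = 5.2/4 = 1.3

S is symmetric (S[j,i] = S[i,j]). Assembling:

S = [[5.8, -4.7, 2.3],
 [-4.7, 8.3, -1.95],
 [2.3, -1.95, 1.3]]


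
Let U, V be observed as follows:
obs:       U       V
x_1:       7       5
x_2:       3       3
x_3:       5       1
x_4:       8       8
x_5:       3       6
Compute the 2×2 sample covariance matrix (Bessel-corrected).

Step 1 — column means:
  mean(U) = (7 + 3 + 5 + 8 + 3) / 5 = 26/5 = 5.2
  mean(V) = (5 + 3 + 1 + 8 + 6) / 5 = 23/5 = 4.6

Step 2 — sample covariance S[i,j] = (1/(n-1)) · Σ_k (x_{k,i} - mean_i) · (x_{k,j} - mean_j), with n-1 = 4.
  S[U,U] = ((1.8)·(1.8) + (-2.2)·(-2.2) + (-0.2)·(-0.2) + (2.8)·(2.8) + (-2.2)·(-2.2)) / 4 = 20.8/4 = 5.2
  S[U,V] = ((1.8)·(0.4) + (-2.2)·(-1.6) + (-0.2)·(-3.6) + (2.8)·(3.4) + (-2.2)·(1.4)) / 4 = 11.4/4 = 2.85
  S[V,V] = ((0.4)·(0.4) + (-1.6)·(-1.6) + (-3.6)·(-3.6) + (3.4)·(3.4) + (1.4)·(1.4)) / 4 = 29.2/4 = 7.3

S is symmetric (S[j,i] = S[i,j]). Assembling:

S = [[5.2, 2.85],
 [2.85, 7.3]]


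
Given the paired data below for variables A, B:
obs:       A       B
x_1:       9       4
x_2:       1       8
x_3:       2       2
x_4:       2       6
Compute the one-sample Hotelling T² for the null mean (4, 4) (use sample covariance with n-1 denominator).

Step 1 — sample mean vector:
  mean(A) = (9 + 1 + 2 + 2) / 4 = 14/4 = 3.5
  mean(B) = (4 + 8 + 2 + 6) / 4 = 20/4 = 5
  x̄ = (3.5, 5),  deviation x̄ - mu_0 = (3.5, 5) - (4, 4) = (-0.5, 1).

Step 2 — sample covariance matrix, S[i,j] = (1/(n-1)) · Σ_k (x_{k,i} - mean_i) · (x_{k,j} - mean_j), divisor n-1 = 3:
  S[A,A] = ((5.5)·(5.5) + (-2.5)·(-2.5) + (-1.5)·(-1.5) + (-1.5)·(-1.5)) / 3 = 41/3 = 13.6667
  S[A,B] = ((5.5)·(-1) + (-2.5)·(3) + (-1.5)·(-3) + (-1.5)·(1)) / 3 = -10/3 = -3.3333
  S[B,B] = ((-1)·(-1) + (3)·(3) + (-3)·(-3) + (1)·(1)) / 3 = 20/3 = 6.6667
  S = [[13.6667, -3.3333],
 [-3.3333, 6.6667]].

Step 3 — invert S. det(S) = 13.6667·6.6667 - (-3.3333)² = 80.
  S^{-1} = (1/det) · [[d, -b], [-b, a]] = [[0.0833, 0.0417],
 [0.0417, 0.1708]].

Step 4 — quadratic form (x̄ - mu_0)^T · S^{-1} · (x̄ - mu_0):
  S^{-1} · (x̄ - mu_0) = (0, 0.15),
  (x̄ - mu_0)^T · [...] = (-0.5)·(0) + (1)·(0.15) = 0.15.

Step 5 — scale by n: T² = 4 · 0.15 = 0.6.

T² ≈ 0.6


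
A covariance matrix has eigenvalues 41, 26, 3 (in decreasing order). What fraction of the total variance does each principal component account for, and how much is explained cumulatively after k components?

Step 1 — total variance = trace(Sigma) = Σ λ_i = 41 + 26 + 3 = 70.

Step 2 — fraction explained by component i = λ_i / Σ λ:
  PC1: 41/70 = 0.5857
  PC2: 26/70 = 0.3714
  PC3: 3/70 = 0.0429

Step 3 — cumulative fraction after k components = (λ_1 + ... + λ_k) / Σ λ:
  k = 1: 41/70 = 0.5857
  k = 2: (41 + 26)/70 = 67/70 = 0.9571
  k = 3: (41 + 26 + 3)/70 = 70/70 = 1

Summary (fraction, with percent):

explained: PC1 0.5857 (58.57%), PC2 0.3714 (37.14%), PC3 0.0429 (4.29%);  cumulative: 0.5857, 0.9571, 1


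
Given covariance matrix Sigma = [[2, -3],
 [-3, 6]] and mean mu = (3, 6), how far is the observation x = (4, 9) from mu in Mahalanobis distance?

Step 1 — centre the observation: (x - mu) = (1, 3).

Step 2 — invert Sigma. det(Sigma) = 2·6 - (-3)² = 3.
  Sigma^{-1} = (1/det) · [[d, -b], [-b, a]] = [[2, 1],
 [1, 0.6667]].

Step 3 — form the quadratic (x - mu)^T · Sigma^{-1} · (x - mu):
  Sigma^{-1} · (x - mu) = (5, 3).
  (x - mu)^T · [Sigma^{-1} · (x - mu)] = (1)·(5) + (3)·(3) = 14.

Step 4 — take square root: d = √(14) ≈ 3.7417.

d(x, mu) = √(14) ≈ 3.7417


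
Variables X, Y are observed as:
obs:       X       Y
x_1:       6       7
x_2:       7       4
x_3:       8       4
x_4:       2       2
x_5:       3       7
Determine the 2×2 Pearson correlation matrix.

Step 1 — column means:
  mean(X) = (6 + 7 + 8 + 2 + 3) / 5 = 26/5 = 5.2
  mean(Y) = (7 + 4 + 4 + 2 + 7) / 5 = 24/5 = 4.8

Step 2 — sample variances and covariances s[i,j] = (1/(n-1)) · Σ_k (x_{k,i} - mean_i) · (x_{k,j} - mean_j), with n-1 = 4:
  s[X,X] = ((0.8)·(0.8) + (1.8)·(1.8) + (2.8)·(2.8) + (-3.2)·(-3.2) + (-2.2)·(-2.2)) / 4 = 26.8/4 = 6.7
  s[X,Y] = ((0.8)·(2.2) + (1.8)·(-0.8) + (2.8)·(-0.8) + (-3.2)·(-2.8) + (-2.2)·(2.2)) / 4 = 2.2/4 = 0.55
  s[Y,Y] = ((2.2)·(2.2) + (-0.8)·(-0.8) + (-0.8)·(-0.8) + (-2.8)·(-2.8) + (2.2)·(2.2)) / 4 = 18.8/4 = 4.7
  Sample standard deviations s_i = √(s[i,i]):
  s(X) = √(6.7) = 2.5884
  s(Y) = √(4.7) = 2.1679

Step 3 — r_{ij} = s_{ij} / (s_i · s_j):
  r[X,X] = 1 (diagonal).
  r[X,Y] = 0.55 / (2.5884 · 2.1679) = 0.55 / 5.6116 = 0.098
  r[Y,Y] = 1 (diagonal).

R is symmetric with unit diagonal. Assembling:

R = [[1, 0.098],
 [0.098, 1]]


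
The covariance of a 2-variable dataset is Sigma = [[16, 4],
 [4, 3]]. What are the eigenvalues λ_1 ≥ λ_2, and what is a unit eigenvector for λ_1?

Step 1 — characteristic polynomial of 2×2 Sigma:
  det(Sigma - λI) = λ² - trace · λ + det = 0.
  trace = 16 + 3 = 19, det = 16·3 - (4)² = 32.
Step 2 — discriminant:
  Δ = trace² - 4·det = 361 - 128 = 233.
Step 3 — eigenvalues:
  λ = (trace ± √Δ)/2 = (19 ± 15.2643)/2,
  λ_1 = 17.1322,  λ_2 = 1.8678.

Step 4 — unit eigenvector for λ_1: solve (Sigma - λ_1 I)v = 0. First row:
  (16 - 17.1322)·v_x + (4)·v_y = 0, i.e. (-1.1322)·v_x + (4)·v_y = 0,
  so v ∝ (b, λ_1 - a) = (4, 1.1322) = u.
  ||u|| = √((4)² + (1.1322)²) = √(17.2818) ≈ 4.1571,
  v_1 = u/||u|| ≈ (0.9622, 0.2723) (||v_1|| = 1).

λ_1 = 17.1322,  λ_2 = 1.8678;  v_1 ≈ (0.9622, 0.2723)


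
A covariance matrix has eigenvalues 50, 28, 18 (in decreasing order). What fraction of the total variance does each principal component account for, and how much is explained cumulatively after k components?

Step 1 — total variance = trace(Sigma) = Σ λ_i = 50 + 28 + 18 = 96.

Step 2 — fraction explained by component i = λ_i / Σ λ:
  PC1: 50/96 = 0.5208
  PC2: 28/96 = 0.2917
  PC3: 18/96 = 0.1875

Step 3 — cumulative fraction after k components = (λ_1 + ... + λ_k) / Σ λ:
  k = 1: 50/96 = 0.5208
  k = 2: (50 + 28)/96 = 78/96 = 0.8125
  k = 3: (50 + 28 + 18)/96 = 96/96 = 1

Summary (fraction, with percent):

explained: PC1 0.5208 (52.08%), PC2 0.2917 (29.17%), PC3 0.1875 (18.75%);  cumulative: 0.5208, 0.8125, 1


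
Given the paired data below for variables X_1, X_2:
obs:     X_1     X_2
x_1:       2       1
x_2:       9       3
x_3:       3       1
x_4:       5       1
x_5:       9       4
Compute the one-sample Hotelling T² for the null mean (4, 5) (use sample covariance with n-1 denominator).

Step 1 — sample mean vector:
  mean(X_1) = (2 + 9 + 3 + 5 + 9) / 5 = 28/5 = 5.6
  mean(X_2) = (1 + 3 + 1 + 1 + 4) / 5 = 10/5 = 2
  x̄ = (5.6, 2),  deviation x̄ - mu_0 = (5.6, 2) - (4, 5) = (1.6, -3).

Step 2 — sample covariance matrix, S[i,j] = (1/(n-1)) · Σ_k (x_{k,i} - mean_i) · (x_{k,j} - mean_j), divisor n-1 = 4:
  S[X_1,X_1] = ((-3.6)·(-3.6) + (3.4)·(3.4) + (-2.6)·(-2.6) + (-0.6)·(-0.6) + (3.4)·(3.4)) / 4 = 43.2/4 = 10.8
  S[X_1,X_2] = ((-3.6)·(-1) + (3.4)·(1) + (-2.6)·(-1) + (-0.6)·(-1) + (3.4)·(2)) / 4 = 17/4 = 4.25
  S[X_2,X_2] = ((-1)·(-1) + (1)·(1) + (-1)·(-1) + (-1)·(-1) + (2)·(2)) / 4 = 8/4 = 2
  S = [[10.8, 4.25],
 [4.25, 2]].

Step 3 — invert S. det(S) = 10.8·2 - (4.25)² = 3.5375.
  S^{-1} = (1/det) · [[d, -b], [-b, a]] = [[0.5654, -1.2014],
 [-1.2014, 3.053]].

Step 4 — quadratic form (x̄ - mu_0)^T · S^{-1} · (x̄ - mu_0):
  S^{-1} · (x̄ - mu_0) = (4.5088, -11.0813),
  (x̄ - mu_0)^T · [...] = (1.6)·(4.5088) + (-3)·(-11.0813) = 40.458.

Step 5 — scale by n: T² = 5 · 40.458 = 202.2898.

T² ≈ 202.2898


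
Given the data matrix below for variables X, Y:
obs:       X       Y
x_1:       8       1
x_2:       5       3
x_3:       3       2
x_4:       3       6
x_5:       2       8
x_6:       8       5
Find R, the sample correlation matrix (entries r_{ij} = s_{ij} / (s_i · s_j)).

Step 1 — column means:
  mean(X) = (8 + 5 + 3 + 3 + 2 + 8) / 6 = 29/6 = 4.8333
  mean(Y) = (1 + 3 + 2 + 6 + 8 + 5) / 6 = 25/6 = 4.1667

Step 2 — sample variances and covariances s[i,j] = (1/(n-1)) · Σ_k (x_{k,i} - mean_i) · (x_{k,j} - mean_j), with n-1 = 5:
  s[X,X] = ((3.1667)·(3.1667) + (0.1667)·(0.1667) + (-1.8333)·(-1.8333) + (-1.8333)·(-1.8333) + (-2.8333)·(-2.8333) + (3.1667)·(3.1667)) / 5 = 34.8333/5 = 6.9667
  s[X,Y] = ((3.1667)·(-3.1667) + (0.1667)·(-1.1667) + (-1.8333)·(-2.1667) + (-1.8333)·(1.8333) + (-2.8333)·(3.8333) + (3.1667)·(0.8333)) / 5 = -17.8333/5 = -3.5667
  s[Y,Y] = ((-3.1667)·(-3.1667) + (-1.1667)·(-1.1667) + (-2.1667)·(-2.1667) + (1.8333)·(1.8333) + (3.8333)·(3.8333) + (0.8333)·(0.8333)) / 5 = 34.8333/5 = 6.9667
  Sample standard deviations s_i = √(s[i,i]):
  s(X) = √(6.9667) = 2.6394
  s(Y) = √(6.9667) = 2.6394

Step 3 — r_{ij} = s_{ij} / (s_i · s_j):
  r[X,X] = 1 (diagonal).
  r[X,Y] = -3.5667 / (2.6394 · 2.6394) = -3.5667 / 6.9667 = -0.512
  r[Y,Y] = 1 (diagonal).

R is symmetric with unit diagonal. Assembling:

R = [[1, -0.512],
 [-0.512, 1]]
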